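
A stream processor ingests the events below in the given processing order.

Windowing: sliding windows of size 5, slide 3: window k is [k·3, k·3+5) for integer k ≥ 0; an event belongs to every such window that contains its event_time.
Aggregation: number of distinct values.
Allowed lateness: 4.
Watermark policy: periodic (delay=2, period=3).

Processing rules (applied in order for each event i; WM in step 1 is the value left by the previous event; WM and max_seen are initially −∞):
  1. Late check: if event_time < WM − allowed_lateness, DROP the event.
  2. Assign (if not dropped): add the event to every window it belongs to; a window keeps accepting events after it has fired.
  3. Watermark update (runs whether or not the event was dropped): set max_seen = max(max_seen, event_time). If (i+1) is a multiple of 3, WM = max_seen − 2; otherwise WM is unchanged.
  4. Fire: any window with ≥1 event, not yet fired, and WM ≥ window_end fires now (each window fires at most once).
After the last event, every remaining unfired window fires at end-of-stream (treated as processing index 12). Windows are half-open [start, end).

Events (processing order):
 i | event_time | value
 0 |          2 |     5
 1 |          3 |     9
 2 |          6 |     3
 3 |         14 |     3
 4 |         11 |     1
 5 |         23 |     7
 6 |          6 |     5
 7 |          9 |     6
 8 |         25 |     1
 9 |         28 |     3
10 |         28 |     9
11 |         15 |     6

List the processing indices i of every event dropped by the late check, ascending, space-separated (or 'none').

i=0 t=2 v=5: → [0,5); WM=−∞
i=1 t=3 v=9: → [3,8),[0,5); WM=−∞
i=2 t=6 v=3: → [6,11),[3,8); WM=4
i=3 t=14 v=3: → [12,17); WM=4
i=4 t=11 v=1: → [9,14); WM=4
i=5 t=23 v=7: → [21,26); WM=21; [0,5) fires=2 [3,8) fires=2 [6,11) fires=1 [9,14) fires=1 [12,17) fires=1
i=6 t=6 v=5: DROP (t<21-4); WM=21
i=7 t=9 v=6: DROP (t<21-4); WM=21
i=8 t=25 v=1: → [24,29),[21,26); WM=23
i=9 t=28 v=3: → [27,32),[24,29); WM=23
i=10 t=28 v=9: → [27,32),[24,29); WM=23
i=11 t=15 v=6: DROP (t<23-4); WM=26; [21,26) fires=2

6 7 11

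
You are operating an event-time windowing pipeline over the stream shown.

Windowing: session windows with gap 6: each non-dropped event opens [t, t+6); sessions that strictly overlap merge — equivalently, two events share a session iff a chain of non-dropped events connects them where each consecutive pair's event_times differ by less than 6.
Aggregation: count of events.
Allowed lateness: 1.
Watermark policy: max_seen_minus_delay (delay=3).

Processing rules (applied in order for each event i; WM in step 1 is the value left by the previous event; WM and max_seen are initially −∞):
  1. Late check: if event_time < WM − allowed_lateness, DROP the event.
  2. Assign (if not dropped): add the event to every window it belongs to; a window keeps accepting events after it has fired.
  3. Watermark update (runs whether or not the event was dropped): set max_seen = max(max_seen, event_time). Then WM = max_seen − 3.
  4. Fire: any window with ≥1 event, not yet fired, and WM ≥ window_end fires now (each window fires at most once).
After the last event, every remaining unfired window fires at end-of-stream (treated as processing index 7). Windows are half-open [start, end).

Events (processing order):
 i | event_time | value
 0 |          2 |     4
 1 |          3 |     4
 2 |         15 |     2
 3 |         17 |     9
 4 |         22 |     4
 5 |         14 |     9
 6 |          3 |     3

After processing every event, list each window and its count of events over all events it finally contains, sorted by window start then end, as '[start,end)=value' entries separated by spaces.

i=0 t=2 v=4: → [2,8); WM=-1
i=1 t=3 v=4: → [2,9); WM=0
i=2 t=15 v=2: → [15,21); WM=12
i=3 t=17 v=9: → [15,23); WM=14
i=4 t=22 v=4: → [15,28); WM=19
i=5 t=14 v=9: DROP (t<19-1); WM=19
i=6 t=3 v=3: DROP (t<19-1); WM=19

[2,9)=2 [15,28)=3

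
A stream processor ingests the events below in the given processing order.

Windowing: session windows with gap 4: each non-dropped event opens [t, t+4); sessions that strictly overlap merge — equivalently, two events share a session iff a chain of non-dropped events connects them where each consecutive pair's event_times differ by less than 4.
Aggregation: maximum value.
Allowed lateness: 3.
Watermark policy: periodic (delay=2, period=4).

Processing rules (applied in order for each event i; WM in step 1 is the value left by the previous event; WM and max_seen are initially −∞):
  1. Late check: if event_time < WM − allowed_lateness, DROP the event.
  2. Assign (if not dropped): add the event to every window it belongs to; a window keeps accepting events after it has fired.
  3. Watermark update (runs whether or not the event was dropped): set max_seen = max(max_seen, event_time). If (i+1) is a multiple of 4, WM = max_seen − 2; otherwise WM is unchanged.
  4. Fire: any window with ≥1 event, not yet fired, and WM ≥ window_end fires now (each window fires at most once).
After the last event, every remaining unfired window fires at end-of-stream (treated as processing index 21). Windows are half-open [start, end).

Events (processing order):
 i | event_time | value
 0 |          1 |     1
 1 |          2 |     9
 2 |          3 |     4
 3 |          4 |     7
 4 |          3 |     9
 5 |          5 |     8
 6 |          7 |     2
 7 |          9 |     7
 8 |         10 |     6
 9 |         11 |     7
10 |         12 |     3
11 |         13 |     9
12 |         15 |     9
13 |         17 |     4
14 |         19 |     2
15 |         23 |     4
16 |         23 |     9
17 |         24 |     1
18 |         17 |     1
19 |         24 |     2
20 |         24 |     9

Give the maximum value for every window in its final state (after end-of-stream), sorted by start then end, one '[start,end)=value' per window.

[1,23)=9 [23,28)=9

i=0 t=1 v=1: → [1,5); WM=−∞
i=1 t=2 v=9: → [1,6); WM=−∞
i=2 t=3 v=4: → [1,7); WM=−∞
i=3 t=4 v=7: → [1,8); WM=2
i=4 t=3 v=9: → [1,8); WM=2
i=5 t=5 v=8: → [1,9); WM=2
i=6 t=7 v=2: → [1,11); WM=2
i=7 t=9 v=7: → [1,13); WM=7
i=8 t=10 v=6: → [1,14); WM=7
i=9 t=11 v=7: → [1,15); WM=7
i=10 t=12 v=3: → [1,16); WM=7
i=11 t=13 v=9: → [1,17); WM=11
i=12 t=15 v=9: → [1,19); WM=11
i=13 t=17 v=4: → [1,21); WM=11
i=14 t=19 v=2: → [1,23); WM=11
i=15 t=23 v=4: → [23,27); WM=21
i=16 t=23 v=9: → [23,27); WM=21
i=17 t=24 v=1: → [23,28); WM=21
i=18 t=17 v=1: DROP (t<21-3); WM=21
i=19 t=24 v=2: → [23,28); WM=22
i=20 t=24 v=9: → [23,28); WM=22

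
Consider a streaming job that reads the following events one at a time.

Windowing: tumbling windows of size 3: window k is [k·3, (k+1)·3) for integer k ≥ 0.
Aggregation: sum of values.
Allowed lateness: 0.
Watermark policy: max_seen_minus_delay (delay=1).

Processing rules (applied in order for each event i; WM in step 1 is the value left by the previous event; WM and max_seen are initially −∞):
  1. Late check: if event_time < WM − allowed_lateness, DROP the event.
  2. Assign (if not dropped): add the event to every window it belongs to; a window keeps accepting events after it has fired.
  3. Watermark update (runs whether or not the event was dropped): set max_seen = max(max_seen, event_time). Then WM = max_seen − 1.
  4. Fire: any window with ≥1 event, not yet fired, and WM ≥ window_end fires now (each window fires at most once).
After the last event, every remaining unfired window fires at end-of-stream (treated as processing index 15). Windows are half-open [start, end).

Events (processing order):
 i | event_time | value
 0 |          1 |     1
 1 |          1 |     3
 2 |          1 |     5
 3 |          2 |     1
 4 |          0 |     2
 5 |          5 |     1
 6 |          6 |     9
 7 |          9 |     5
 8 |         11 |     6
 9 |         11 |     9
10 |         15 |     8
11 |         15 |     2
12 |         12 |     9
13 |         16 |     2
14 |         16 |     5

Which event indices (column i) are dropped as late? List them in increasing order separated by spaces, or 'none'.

4 12

i=0 t=1 v=1: → [0,3); WM=0
i=1 t=1 v=3: → [0,3); WM=0
i=2 t=1 v=5: → [0,3); WM=0
i=3 t=2 v=1: → [0,3); WM=1
i=4 t=0 v=2: DROP (t<1-0); WM=1
i=5 t=5 v=1: → [3,6); WM=4; [0,3) fires=10
i=6 t=6 v=9: → [6,9); WM=5
i=7 t=9 v=5: → [9,12); WM=8; [3,6) fires=1
i=8 t=11 v=6: → [9,12); WM=10; [6,9) fires=9
i=9 t=11 v=9: → [9,12); WM=10
i=10 t=15 v=8: → [15,18); WM=14; [9,12) fires=20
i=11 t=15 v=2: → [15,18); WM=14
i=12 t=12 v=9: DROP (t<14-0); WM=14
i=13 t=16 v=2: → [15,18); WM=15
i=14 t=16 v=5: → [15,18); WM=15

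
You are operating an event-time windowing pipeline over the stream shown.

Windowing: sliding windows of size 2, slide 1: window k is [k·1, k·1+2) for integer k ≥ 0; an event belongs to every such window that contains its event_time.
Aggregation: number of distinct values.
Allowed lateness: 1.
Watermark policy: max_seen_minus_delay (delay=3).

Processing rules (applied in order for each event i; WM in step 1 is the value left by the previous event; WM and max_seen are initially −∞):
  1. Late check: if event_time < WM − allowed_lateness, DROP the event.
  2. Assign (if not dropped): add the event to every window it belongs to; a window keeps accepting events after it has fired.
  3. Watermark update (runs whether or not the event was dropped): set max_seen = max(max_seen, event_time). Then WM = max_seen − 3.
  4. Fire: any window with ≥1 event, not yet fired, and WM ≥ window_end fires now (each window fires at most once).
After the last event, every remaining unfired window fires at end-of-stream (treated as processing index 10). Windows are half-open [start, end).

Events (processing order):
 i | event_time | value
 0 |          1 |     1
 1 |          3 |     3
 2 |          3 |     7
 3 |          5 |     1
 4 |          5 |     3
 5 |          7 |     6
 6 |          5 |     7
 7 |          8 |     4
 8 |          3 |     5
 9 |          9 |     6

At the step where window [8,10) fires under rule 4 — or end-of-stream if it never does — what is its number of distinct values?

i=0 t=1 v=1: → [1,3),[0,2); WM=-2
i=1 t=3 v=3: → [3,5),[2,4); WM=0
i=2 t=3 v=7: → [3,5),[2,4); WM=0
i=3 t=5 v=1: → [5,7),[4,6); WM=2; [0,2) fires=1
i=4 t=5 v=3: → [5,7),[4,6); WM=2
i=5 t=7 v=6: → [7,9),[6,8); WM=4; [1,3) fires=1 [2,4) fires=2
i=6 t=5 v=7: → [5,7),[4,6); WM=4
i=7 t=8 v=4: → [8,10),[7,9); WM=5; [3,5) fires=2
i=8 t=3 v=5: DROP (t<5-1); WM=5
i=9 t=9 v=6: → [9,11),[8,10); WM=6; [4,6) fires=3

2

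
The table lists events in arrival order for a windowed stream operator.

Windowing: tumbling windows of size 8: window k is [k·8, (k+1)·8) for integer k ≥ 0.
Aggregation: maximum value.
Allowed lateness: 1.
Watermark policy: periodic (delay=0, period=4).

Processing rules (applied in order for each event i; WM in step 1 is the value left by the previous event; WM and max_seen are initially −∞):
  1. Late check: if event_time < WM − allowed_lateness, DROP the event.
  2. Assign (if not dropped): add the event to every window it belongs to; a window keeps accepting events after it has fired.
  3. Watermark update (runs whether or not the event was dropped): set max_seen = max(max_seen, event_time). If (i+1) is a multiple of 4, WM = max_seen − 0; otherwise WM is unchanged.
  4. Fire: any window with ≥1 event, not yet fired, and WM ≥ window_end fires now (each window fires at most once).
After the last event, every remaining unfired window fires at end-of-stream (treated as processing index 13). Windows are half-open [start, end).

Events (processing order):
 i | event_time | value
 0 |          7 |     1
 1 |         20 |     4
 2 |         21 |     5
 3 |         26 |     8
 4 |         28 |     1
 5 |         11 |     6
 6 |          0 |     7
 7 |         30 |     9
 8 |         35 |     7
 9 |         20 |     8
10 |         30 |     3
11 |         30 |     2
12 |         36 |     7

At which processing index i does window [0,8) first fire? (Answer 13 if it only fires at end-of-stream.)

i=0 t=7 v=1: → [0,8); WM=−∞
i=1 t=20 v=4: → [16,24); WM=−∞
i=2 t=21 v=5: → [16,24); WM=−∞
i=3 t=26 v=8: → [24,32); WM=26; [0,8) fires=1 [16,24) fires=5
i=4 t=28 v=1: → [24,32); WM=26
i=5 t=11 v=6: DROP (t<26-1); WM=26
i=6 t=0 v=7: DROP (t<26-1); WM=26
i=7 t=30 v=9: → [24,32); WM=30
i=8 t=35 v=7: → [32,40); WM=30
i=9 t=20 v=8: DROP (t<30-1); WM=30
i=10 t=30 v=3: → [24,32); WM=30
i=11 t=30 v=2: → [24,32); WM=35; [24,32) fires=9
i=12 t=36 v=7: → [32,40); WM=35

3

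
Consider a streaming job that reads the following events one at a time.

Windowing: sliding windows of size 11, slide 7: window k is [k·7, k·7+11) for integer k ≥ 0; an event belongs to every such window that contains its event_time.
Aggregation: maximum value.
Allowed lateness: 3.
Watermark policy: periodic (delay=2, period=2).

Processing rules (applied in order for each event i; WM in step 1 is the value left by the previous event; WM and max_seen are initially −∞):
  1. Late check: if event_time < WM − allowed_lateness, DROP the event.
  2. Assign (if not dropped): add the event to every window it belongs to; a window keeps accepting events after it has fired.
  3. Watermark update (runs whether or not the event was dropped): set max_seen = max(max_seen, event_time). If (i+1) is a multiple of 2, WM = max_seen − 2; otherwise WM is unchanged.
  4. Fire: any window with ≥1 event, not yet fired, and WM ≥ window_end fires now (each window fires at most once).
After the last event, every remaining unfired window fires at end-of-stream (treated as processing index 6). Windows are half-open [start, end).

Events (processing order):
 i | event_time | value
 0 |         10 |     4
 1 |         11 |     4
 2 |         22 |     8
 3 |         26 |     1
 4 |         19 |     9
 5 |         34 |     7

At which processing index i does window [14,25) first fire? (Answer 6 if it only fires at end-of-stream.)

i=0 t=10 v=4: → [7,18),[0,11); WM=−∞
i=1 t=11 v=4: → [7,18); WM=9
i=2 t=22 v=8: → [21,32),[14,25); WM=9
i=3 t=26 v=1: → [21,32); WM=24; [0,11) fires=4 [7,18) fires=4
i=4 t=19 v=9: DROP (t<24-3); WM=24
i=5 t=34 v=7: → [28,39); WM=32; [14,25) fires=8 [21,32) fires=8

5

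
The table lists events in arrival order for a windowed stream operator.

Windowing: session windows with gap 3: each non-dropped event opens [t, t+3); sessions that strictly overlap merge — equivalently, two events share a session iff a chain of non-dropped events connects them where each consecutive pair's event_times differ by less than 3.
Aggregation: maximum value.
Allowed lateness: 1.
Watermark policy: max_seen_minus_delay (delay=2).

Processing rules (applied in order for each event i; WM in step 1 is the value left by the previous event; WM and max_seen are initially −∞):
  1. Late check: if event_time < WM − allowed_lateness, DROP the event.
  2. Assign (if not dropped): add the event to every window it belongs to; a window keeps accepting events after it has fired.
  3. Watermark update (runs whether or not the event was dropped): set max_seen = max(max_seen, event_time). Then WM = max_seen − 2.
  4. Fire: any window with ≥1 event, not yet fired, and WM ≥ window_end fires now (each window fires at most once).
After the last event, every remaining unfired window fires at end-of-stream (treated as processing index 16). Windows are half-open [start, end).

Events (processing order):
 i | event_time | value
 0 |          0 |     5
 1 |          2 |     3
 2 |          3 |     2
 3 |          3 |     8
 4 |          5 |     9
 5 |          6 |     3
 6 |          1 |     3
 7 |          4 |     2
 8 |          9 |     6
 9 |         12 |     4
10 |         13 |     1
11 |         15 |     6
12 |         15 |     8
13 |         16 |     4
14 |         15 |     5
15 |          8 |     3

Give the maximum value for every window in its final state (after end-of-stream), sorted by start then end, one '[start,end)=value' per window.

[0,9)=9 [9,12)=6 [12,19)=8

i=0 t=0 v=5: → [0,3); WM=-2
i=1 t=2 v=3: → [0,5); WM=0
i=2 t=3 v=2: → [0,6); WM=1
i=3 t=3 v=8: → [0,6); WM=1
i=4 t=5 v=9: → [0,8); WM=3
i=5 t=6 v=3: → [0,9); WM=4
i=6 t=1 v=3: DROP (t<4-1); WM=4
i=7 t=4 v=2: → [0,9); WM=4
i=8 t=9 v=6: → [9,12); WM=7
i=9 t=12 v=4: → [12,15); WM=10
i=10 t=13 v=1: → [12,16); WM=11
i=11 t=15 v=6: → [12,18); WM=13
i=12 t=15 v=8: → [12,18); WM=13
i=13 t=16 v=4: → [12,19); WM=14
i=14 t=15 v=5: → [12,19); WM=14
i=15 t=8 v=3: DROP (t<14-1); WM=14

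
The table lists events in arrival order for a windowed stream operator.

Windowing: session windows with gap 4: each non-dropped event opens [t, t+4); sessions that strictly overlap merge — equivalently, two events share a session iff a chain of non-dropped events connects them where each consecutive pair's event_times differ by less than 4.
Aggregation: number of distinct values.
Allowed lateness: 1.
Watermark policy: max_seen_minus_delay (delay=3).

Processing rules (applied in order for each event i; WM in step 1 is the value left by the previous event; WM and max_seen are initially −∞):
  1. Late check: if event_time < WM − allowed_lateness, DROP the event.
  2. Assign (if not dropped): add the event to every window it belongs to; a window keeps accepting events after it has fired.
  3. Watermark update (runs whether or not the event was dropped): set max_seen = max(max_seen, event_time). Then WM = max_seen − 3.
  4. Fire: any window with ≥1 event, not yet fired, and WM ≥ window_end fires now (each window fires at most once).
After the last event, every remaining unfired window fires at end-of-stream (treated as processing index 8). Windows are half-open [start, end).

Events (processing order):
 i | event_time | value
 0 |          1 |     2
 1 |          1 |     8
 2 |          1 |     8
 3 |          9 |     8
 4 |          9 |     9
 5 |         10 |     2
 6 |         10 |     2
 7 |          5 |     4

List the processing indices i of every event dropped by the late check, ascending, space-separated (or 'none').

7

i=0 t=1 v=2: → [1,5); WM=-2
i=1 t=1 v=8: → [1,5); WM=-2
i=2 t=1 v=8: → [1,5); WM=-2
i=3 t=9 v=8: → [9,13); WM=6
i=4 t=9 v=9: → [9,13); WM=6
i=5 t=10 v=2: → [9,14); WM=7
i=6 t=10 v=2: → [9,14); WM=7
i=7 t=5 v=4: DROP (t<7-1); WM=7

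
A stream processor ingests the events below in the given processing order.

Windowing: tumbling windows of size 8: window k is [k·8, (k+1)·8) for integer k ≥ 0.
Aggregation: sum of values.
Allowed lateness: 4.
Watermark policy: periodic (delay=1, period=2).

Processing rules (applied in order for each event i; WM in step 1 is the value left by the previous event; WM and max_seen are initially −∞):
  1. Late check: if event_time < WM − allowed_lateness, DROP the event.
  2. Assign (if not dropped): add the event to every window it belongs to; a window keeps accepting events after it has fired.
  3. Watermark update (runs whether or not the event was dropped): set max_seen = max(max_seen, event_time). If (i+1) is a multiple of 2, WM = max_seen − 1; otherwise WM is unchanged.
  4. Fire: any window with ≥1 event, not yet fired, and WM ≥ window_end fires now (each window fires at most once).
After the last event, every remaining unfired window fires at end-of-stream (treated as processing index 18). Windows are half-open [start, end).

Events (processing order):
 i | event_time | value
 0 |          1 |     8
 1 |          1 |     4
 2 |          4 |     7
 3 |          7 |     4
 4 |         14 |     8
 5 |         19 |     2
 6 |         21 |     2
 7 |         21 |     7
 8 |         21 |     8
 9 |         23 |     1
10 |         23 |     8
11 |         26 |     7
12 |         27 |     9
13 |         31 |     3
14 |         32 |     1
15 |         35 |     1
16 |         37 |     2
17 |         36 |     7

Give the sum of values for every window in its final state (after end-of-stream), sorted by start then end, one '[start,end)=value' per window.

i=0 t=1 v=8: → [0,8); WM=−∞
i=1 t=1 v=4: → [0,8); WM=0
i=2 t=4 v=7: → [0,8); WM=0
i=3 t=7 v=4: → [0,8); WM=6
i=4 t=14 v=8: → [8,16); WM=6
i=5 t=19 v=2: → [16,24); WM=18; [0,8) fires=23 [8,16) fires=8
i=6 t=21 v=2: → [16,24); WM=18
i=7 t=21 v=7: → [16,24); WM=20
i=8 t=21 v=8: → [16,24); WM=20
i=9 t=23 v=1: → [16,24); WM=22
i=10 t=23 v=8: → [16,24); WM=22
i=11 t=26 v=7: → [24,32); WM=25; [16,24) fires=28
i=12 t=27 v=9: → [24,32); WM=25
i=13 t=31 v=3: → [24,32); WM=30
i=14 t=32 v=1: → [32,40); WM=30
i=15 t=35 v=1: → [32,40); WM=34; [24,32) fires=19
i=16 t=37 v=2: → [32,40); WM=34
i=17 t=36 v=7: → [32,40); WM=36

[0,8)=23 [8,16)=8 [16,24)=28 [24,32)=19 [32,40)=11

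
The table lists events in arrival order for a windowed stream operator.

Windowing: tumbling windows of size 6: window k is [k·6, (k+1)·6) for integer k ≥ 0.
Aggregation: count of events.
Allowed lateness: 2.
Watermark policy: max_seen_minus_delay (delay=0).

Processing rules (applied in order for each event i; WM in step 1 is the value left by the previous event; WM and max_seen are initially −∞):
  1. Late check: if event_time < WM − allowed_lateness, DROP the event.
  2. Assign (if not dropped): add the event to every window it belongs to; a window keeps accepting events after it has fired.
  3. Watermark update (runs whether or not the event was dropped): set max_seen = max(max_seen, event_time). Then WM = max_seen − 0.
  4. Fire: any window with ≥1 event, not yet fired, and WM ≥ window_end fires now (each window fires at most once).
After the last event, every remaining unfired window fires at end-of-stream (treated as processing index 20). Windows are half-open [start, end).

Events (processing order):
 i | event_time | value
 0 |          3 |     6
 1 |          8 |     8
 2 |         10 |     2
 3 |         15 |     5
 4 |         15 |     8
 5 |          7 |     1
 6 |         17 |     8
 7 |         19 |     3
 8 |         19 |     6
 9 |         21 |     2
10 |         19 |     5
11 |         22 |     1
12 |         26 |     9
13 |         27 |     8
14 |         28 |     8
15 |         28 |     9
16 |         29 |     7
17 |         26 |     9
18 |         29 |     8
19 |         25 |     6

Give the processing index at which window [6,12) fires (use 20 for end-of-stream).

i=0 t=3 v=6: → [0,6); WM=3
i=1 t=8 v=8: → [6,12); WM=8; [0,6) fires=1
i=2 t=10 v=2: → [6,12); WM=10
i=3 t=15 v=5: → [12,18); WM=15; [6,12) fires=2
i=4 t=15 v=8: → [12,18); WM=15
i=5 t=7 v=1: DROP (t<15-2); WM=15
i=6 t=17 v=8: → [12,18); WM=17
i=7 t=19 v=3: → [18,24); WM=19; [12,18) fires=3
i=8 t=19 v=6: → [18,24); WM=19
i=9 t=21 v=2: → [18,24); WM=21
i=10 t=19 v=5: → [18,24); WM=21
i=11 t=22 v=1: → [18,24); WM=22
i=12 t=26 v=9: → [24,30); WM=26; [18,24) fires=5
i=13 t=27 v=8: → [24,30); WM=27
i=14 t=28 v=8: → [24,30); WM=28
i=15 t=28 v=9: → [24,30); WM=28
i=16 t=29 v=7: → [24,30); WM=29
i=17 t=26 v=9: DROP (t<29-2); WM=29
i=18 t=29 v=8: → [24,30); WM=29
i=19 t=25 v=6: DROP (t<29-2); WM=29

3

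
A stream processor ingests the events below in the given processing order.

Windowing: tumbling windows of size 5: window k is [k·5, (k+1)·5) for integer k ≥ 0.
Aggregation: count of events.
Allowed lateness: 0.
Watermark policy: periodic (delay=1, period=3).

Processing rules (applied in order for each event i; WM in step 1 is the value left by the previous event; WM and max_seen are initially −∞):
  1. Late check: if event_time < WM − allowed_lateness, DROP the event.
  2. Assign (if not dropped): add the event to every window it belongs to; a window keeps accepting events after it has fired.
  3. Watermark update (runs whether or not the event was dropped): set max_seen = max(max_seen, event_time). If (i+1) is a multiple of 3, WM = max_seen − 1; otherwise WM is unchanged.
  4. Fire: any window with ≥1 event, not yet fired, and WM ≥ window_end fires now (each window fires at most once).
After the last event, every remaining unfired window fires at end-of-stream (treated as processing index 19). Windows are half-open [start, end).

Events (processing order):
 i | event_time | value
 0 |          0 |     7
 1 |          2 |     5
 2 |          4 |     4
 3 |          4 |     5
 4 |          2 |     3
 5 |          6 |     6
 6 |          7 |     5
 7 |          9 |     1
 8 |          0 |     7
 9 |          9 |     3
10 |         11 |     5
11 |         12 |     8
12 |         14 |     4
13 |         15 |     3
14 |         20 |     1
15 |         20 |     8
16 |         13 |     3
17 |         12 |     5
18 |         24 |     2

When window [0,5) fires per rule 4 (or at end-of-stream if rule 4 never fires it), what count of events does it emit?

i=0 t=0 v=7: → [0,5); WM=−∞
i=1 t=2 v=5: → [0,5); WM=−∞
i=2 t=4 v=4: → [0,5); WM=3
i=3 t=4 v=5: → [0,5); WM=3
i=4 t=2 v=3: DROP (t<3-0); WM=3
i=5 t=6 v=6: → [5,10); WM=5; [0,5) fires=4
i=6 t=7 v=5: → [5,10); WM=5
i=7 t=9 v=1: → [5,10); WM=5
i=8 t=0 v=7: DROP (t<5-0); WM=8
i=9 t=9 v=3: → [5,10); WM=8
i=10 t=11 v=5: → [10,15); WM=8
i=11 t=12 v=8: → [10,15); WM=11; [5,10) fires=4
i=12 t=14 v=4: → [10,15); WM=11
i=13 t=15 v=3: → [15,20); WM=11
i=14 t=20 v=1: → [20,25); WM=19; [10,15) fires=3
i=15 t=20 v=8: → [20,25); WM=19
i=16 t=13 v=3: DROP (t<19-0); WM=19
i=17 t=12 v=5: DROP (t<19-0); WM=19
i=18 t=24 v=2: → [20,25); WM=19

4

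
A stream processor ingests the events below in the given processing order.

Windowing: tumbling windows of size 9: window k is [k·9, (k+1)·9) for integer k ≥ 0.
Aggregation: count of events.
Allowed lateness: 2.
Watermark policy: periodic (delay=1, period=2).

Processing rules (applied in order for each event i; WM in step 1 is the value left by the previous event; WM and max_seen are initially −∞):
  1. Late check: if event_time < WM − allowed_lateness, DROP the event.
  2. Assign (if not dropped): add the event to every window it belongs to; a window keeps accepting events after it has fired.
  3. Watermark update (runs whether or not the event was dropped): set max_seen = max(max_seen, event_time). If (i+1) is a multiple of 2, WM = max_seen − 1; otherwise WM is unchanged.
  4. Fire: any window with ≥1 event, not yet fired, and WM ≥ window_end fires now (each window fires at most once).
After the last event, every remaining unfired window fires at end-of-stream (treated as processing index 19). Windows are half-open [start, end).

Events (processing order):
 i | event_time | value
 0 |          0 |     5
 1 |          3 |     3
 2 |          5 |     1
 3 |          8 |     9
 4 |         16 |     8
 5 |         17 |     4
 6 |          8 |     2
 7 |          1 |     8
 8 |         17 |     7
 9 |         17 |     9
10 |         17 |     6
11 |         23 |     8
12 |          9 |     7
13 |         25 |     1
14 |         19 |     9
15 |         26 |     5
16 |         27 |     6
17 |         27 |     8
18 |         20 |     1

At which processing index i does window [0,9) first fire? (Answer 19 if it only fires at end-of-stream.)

i=0 t=0 v=5: → [0,9); WM=−∞
i=1 t=3 v=3: → [0,9); WM=2
i=2 t=5 v=1: → [0,9); WM=2
i=3 t=8 v=9: → [0,9); WM=7
i=4 t=16 v=8: → [9,18); WM=7
i=5 t=17 v=4: → [9,18); WM=16; [0,9) fires=4
i=6 t=8 v=2: DROP (t<16-2); WM=16
i=7 t=1 v=8: DROP (t<16-2); WM=16
i=8 t=17 v=7: → [9,18); WM=16
i=9 t=17 v=9: → [9,18); WM=16
i=10 t=17 v=6: → [9,18); WM=16
i=11 t=23 v=8: → [18,27); WM=22; [9,18) fires=5
i=12 t=9 v=7: DROP (t<22-2); WM=22
i=13 t=25 v=1: → [18,27); WM=24
i=14 t=19 v=9: DROP (t<24-2); WM=24
i=15 t=26 v=5: → [18,27); WM=25
i=16 t=27 v=6: → [27,36); WM=25
i=17 t=27 v=8: → [27,36); WM=26
i=18 t=20 v=1: DROP (t<26-2); WM=26

5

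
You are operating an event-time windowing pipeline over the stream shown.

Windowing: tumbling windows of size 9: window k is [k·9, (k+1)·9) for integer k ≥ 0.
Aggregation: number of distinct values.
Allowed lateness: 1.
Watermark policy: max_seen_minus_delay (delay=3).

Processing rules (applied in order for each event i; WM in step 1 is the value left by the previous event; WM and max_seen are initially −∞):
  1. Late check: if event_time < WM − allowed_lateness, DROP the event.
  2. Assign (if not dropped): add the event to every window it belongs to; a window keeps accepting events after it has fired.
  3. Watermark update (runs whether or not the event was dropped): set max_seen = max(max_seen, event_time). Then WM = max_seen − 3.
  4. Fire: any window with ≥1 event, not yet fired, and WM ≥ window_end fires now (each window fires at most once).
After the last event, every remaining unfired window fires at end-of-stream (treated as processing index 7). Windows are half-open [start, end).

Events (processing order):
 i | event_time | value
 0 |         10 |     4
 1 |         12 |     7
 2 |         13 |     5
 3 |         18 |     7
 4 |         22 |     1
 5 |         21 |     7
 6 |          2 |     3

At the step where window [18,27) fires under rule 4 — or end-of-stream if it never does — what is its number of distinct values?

i=0 t=10 v=4: → [9,18); WM=7
i=1 t=12 v=7: → [9,18); WM=9
i=2 t=13 v=5: → [9,18); WM=10
i=3 t=18 v=7: → [18,27); WM=15
i=4 t=22 v=1: → [18,27); WM=19; [9,18) fires=3
i=5 t=21 v=7: → [18,27); WM=19
i=6 t=2 v=3: DROP (t<19-1); WM=19

2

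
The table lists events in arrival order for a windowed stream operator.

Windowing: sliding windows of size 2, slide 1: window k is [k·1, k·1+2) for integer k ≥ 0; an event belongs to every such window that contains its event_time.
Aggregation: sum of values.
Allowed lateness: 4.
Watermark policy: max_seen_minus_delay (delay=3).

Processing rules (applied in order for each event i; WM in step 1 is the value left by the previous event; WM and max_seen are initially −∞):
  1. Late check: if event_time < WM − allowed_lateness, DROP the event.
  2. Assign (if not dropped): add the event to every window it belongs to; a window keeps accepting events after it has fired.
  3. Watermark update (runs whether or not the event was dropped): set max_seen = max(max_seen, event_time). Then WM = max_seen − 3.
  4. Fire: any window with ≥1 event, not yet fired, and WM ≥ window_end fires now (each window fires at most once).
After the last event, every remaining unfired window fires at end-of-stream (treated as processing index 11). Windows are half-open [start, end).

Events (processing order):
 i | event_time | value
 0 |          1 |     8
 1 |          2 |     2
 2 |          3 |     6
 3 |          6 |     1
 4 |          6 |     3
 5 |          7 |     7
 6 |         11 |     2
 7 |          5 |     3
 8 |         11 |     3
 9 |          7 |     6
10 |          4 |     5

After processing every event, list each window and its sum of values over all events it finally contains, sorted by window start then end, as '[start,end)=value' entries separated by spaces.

i=0 t=1 v=8: → [1,3),[0,2); WM=-2
i=1 t=2 v=2: → [2,4),[1,3); WM=-1
i=2 t=3 v=6: → [3,5),[2,4); WM=0
i=3 t=6 v=1: → [6,8),[5,7); WM=3; [0,2) fires=8 [1,3) fires=10
i=4 t=6 v=3: → [6,8),[5,7); WM=3
i=5 t=7 v=7: → [7,9),[6,8); WM=4; [2,4) fires=8
i=6 t=11 v=2: → [11,13),[10,12); WM=8; [3,5) fires=6 [5,7) fires=4 [6,8) fires=11
i=7 t=5 v=3: → [5,7),[4,6); WM=8; [4,6) fires=3
i=8 t=11 v=3: → [11,13),[10,12); WM=8
i=9 t=7 v=6: → [7,9),[6,8); WM=8
i=10 t=4 v=5: → [4,6),[3,5); WM=8

[0,2)=8 [1,3)=10 [2,4)=8 [3,5)=11 [4,6)=8 [5,7)=7 [6,8)=17 [7,9)=13 [10,12)=5 [11,13)=5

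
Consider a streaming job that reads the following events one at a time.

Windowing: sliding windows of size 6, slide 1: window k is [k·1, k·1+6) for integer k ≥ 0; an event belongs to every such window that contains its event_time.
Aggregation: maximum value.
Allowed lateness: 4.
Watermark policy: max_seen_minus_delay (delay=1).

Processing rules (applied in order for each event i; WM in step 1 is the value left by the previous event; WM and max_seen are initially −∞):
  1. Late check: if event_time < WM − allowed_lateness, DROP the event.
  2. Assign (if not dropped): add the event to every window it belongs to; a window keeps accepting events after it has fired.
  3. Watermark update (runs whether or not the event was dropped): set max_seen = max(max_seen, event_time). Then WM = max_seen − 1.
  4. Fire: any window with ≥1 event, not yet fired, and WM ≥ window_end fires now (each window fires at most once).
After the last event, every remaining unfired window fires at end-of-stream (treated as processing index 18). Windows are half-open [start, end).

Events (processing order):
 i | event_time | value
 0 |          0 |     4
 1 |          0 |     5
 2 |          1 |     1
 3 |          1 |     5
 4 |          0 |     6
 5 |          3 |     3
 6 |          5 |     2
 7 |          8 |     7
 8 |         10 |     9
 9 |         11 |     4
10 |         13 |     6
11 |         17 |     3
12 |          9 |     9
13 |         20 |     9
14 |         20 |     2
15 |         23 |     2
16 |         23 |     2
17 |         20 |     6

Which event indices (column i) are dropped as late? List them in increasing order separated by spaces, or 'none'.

12

i=0 t=0 v=4: → [0,6); WM=-1
i=1 t=0 v=5: → [0,6); WM=-1
i=2 t=1 v=1: → [1,7),[0,6); WM=0
i=3 t=1 v=5: → [1,7),[0,6); WM=0
i=4 t=0 v=6: → [0,6); WM=0
i=5 t=3 v=3: → [3,9),[2,8),[1,7),[0,6); WM=2
i=6 t=5 v=2: → [5,11),[4,10),[3,9),[2,8),[1,7),[0,6); WM=4
i=7 t=8 v=7: → [8,14),[7,13),[6,12),[5,11),[4,10),[3,9); WM=7; [0,6) fires=6 [1,7) fires=5
i=8 t=10 v=9: → [10,16),[9,15),[8,14),[7,13),[6,12),[5,11); WM=9; [2,8) fires=3 [3,9) fires=7
i=9 t=11 v=4: → [11,17),[10,16),[9,15),[8,14),[7,13),[6,12); WM=10; [4,10) fires=7
i=10 t=13 v=6: → [13,19),[12,18),[11,17),[10,16),[9,15),[8,14); WM=12; [5,11) fires=9 [6,12) fires=9
i=11 t=17 v=3: → [17,23),[16,22),[15,21),[14,20),[13,19),[12,18); WM=16; [7,13) fires=9 [8,14) fires=9 [9,15) fires=9 [10,16) fires=9
i=12 t=9 v=9: DROP (t<16-4); WM=16
i=13 t=20 v=9: → [20,26),[19,25),[18,24),[17,23),[16,22),[15,21); WM=19; [11,17) fires=6 [12,18) fires=6 [13,19) fires=6
i=14 t=20 v=2: → [20,26),[19,25),[18,24),[17,23),[16,22),[15,21); WM=19
i=15 t=23 v=2: → [23,29),[22,28),[21,27),[20,26),[19,25),[18,24); WM=22; [14,20) fires=3 [15,21) fires=9 [16,22) fires=9
i=16 t=23 v=2: → [23,29),[22,28),[21,27),[20,26),[19,25),[18,24); WM=22
i=17 t=20 v=6: → [20,26),[19,25),[18,24),[17,23),[16,22),[15,21); WM=22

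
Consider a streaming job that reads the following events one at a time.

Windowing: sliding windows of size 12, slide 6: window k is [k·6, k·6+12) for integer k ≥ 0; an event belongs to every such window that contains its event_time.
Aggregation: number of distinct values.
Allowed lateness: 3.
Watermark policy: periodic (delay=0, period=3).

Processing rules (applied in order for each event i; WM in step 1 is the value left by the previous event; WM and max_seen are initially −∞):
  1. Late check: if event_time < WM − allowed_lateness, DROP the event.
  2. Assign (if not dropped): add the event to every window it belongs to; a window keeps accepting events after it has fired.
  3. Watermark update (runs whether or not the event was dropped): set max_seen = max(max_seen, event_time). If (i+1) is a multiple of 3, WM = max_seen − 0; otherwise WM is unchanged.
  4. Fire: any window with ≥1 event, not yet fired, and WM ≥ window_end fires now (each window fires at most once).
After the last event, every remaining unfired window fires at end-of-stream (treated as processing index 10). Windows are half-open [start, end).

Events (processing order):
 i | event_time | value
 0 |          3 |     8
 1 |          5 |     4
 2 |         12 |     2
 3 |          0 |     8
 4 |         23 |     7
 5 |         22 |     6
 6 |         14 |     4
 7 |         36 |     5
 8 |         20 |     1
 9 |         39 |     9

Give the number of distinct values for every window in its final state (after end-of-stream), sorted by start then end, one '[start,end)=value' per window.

[0,12)=2 [6,18)=1 [12,24)=4 [18,30)=3 [30,42)=2 [36,48)=2

i=0 t=3 v=8: → [0,12); WM=−∞
i=1 t=5 v=4: → [0,12); WM=−∞
i=2 t=12 v=2: → [12,24),[6,18); WM=12; [0,12) fires=2
i=3 t=0 v=8: DROP (t<12-3); WM=12
i=4 t=23 v=7: → [18,30),[12,24); WM=12
i=5 t=22 v=6: → [18,30),[12,24); WM=23; [6,18) fires=1
i=6 t=14 v=4: DROP (t<23-3); WM=23
i=7 t=36 v=5: → [36,48),[30,42); WM=23
i=8 t=20 v=1: → [18,30),[12,24); WM=36; [12,24) fires=4 [18,30) fires=3
i=9 t=39 v=9: → [36,48),[30,42); WM=36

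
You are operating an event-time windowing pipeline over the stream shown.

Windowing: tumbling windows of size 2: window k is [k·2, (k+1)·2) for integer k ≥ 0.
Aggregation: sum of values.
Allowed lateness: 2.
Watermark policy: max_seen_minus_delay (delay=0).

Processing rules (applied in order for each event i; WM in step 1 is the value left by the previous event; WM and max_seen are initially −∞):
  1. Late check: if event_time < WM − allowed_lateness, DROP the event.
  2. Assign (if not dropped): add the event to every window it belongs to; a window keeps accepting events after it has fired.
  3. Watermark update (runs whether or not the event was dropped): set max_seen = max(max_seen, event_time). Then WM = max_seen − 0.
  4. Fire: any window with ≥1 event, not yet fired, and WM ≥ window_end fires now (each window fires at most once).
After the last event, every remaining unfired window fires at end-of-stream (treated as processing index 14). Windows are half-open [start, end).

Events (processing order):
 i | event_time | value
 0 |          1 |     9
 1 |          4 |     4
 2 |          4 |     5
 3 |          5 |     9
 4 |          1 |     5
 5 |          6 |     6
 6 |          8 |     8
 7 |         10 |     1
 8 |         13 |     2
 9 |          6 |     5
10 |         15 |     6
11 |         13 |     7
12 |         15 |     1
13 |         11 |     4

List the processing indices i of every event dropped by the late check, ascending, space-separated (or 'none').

4 9 13

i=0 t=1 v=9: → [0,2); WM=1
i=1 t=4 v=4: → [4,6); WM=4; [0,2) fires=9
i=2 t=4 v=5: → [4,6); WM=4
i=3 t=5 v=9: → [4,6); WM=5
i=4 t=1 v=5: DROP (t<5-2); WM=5
i=5 t=6 v=6: → [6,8); WM=6; [4,6) fires=18
i=6 t=8 v=8: → [8,10); WM=8; [6,8) fires=6
i=7 t=10 v=1: → [10,12); WM=10; [8,10) fires=8
i=8 t=13 v=2: → [12,14); WM=13; [10,12) fires=1
i=9 t=6 v=5: DROP (t<13-2); WM=13
i=10 t=15 v=6: → [14,16); WM=15; [12,14) fires=2
i=11 t=13 v=7: → [12,14); WM=15
i=12 t=15 v=1: → [14,16); WM=15
i=13 t=11 v=4: DROP (t<15-2); WM=15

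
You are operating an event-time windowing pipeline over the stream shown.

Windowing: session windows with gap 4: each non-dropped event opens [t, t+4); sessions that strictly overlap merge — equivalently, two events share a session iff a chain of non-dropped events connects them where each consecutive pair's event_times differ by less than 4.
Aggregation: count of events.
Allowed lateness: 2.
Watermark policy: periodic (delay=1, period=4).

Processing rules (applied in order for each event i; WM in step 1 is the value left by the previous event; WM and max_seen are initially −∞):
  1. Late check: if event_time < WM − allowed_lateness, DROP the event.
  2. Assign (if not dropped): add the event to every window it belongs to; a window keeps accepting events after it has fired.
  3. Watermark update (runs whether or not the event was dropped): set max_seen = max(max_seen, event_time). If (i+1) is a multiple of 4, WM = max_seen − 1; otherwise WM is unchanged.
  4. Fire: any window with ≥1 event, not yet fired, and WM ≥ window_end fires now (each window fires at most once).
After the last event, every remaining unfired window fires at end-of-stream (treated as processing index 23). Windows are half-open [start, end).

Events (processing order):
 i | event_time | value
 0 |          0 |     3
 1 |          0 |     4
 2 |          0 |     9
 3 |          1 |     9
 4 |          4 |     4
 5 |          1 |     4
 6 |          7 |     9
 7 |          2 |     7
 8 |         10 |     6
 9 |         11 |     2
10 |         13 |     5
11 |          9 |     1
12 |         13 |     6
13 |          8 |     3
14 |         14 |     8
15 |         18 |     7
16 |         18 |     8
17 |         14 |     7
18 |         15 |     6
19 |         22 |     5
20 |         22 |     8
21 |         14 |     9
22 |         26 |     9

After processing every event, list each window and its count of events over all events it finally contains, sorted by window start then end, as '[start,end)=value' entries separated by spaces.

i=0 t=0 v=3: → [0,4); WM=−∞
i=1 t=0 v=4: → [0,4); WM=−∞
i=2 t=0 v=9: → [0,4); WM=−∞
i=3 t=1 v=9: → [0,5); WM=0
i=4 t=4 v=4: → [0,8); WM=0
i=5 t=1 v=4: → [0,8); WM=0
i=6 t=7 v=9: → [0,11); WM=0
i=7 t=2 v=7: → [0,11); WM=6
i=8 t=10 v=6: → [0,14); WM=6
i=9 t=11 v=2: → [0,15); WM=6
i=10 t=13 v=5: → [0,17); WM=6
i=11 t=9 v=1: → [0,17); WM=12
i=12 t=13 v=6: → [0,17); WM=12
i=13 t=8 v=3: DROP (t<12-2); WM=12
i=14 t=14 v=8: → [0,18); WM=12
i=15 t=18 v=7: → [18,22); WM=17
i=16 t=18 v=8: → [18,22); WM=17
i=17 t=14 v=7: DROP (t<17-2); WM=17
i=18 t=15 v=6: → [0,22); WM=17
i=19 t=22 v=5: → [22,26); WM=21
i=20 t=22 v=8: → [22,26); WM=21
i=21 t=14 v=9: DROP (t<21-2); WM=21
i=22 t=26 v=9: → [26,30); WM=21

[0,22)=17 [22,26)=2 [26,30)=1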